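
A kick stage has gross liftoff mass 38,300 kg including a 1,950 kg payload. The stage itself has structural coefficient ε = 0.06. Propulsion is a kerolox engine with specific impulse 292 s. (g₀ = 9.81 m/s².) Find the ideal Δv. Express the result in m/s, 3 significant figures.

Δv ≈ 6380 m/s

Stage wet mass = m₀ − payload = 38,300 − 1,950 = 36,350 kg.
Stage dry mass = ε × stage wet mass = 0.06 × 36,350 = 2,181 kg.
Burnout mass m_f = stage dry + payload = 2,181 + 1,950 = 4,131 kg.
v_e = Isp · g₀ = 292 × 9.81 = 2864.5 m/s.
From the ideal rocket equation, Δv = v_e · ln(38,300/4,131) = 2864.5 × ln(9.271) = 2864.5 × 2.2269 ≈ 6379 m/s.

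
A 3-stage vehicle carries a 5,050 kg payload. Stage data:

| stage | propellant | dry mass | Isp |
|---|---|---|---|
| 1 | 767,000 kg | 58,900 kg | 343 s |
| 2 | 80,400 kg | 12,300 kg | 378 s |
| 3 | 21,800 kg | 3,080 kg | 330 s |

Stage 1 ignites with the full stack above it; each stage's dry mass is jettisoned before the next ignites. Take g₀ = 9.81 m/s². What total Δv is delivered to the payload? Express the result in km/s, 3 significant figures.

Δv ≈ 13.7 km/s

Ignition mass of stage 1 = 767,000+58,900 + 80,400+12,300 + 21,800+3,080 + 5,050 = 948,530 kg.
Stage 1: m₀ = 948,530 kg, m_f = 948,530 − 767,000 = 181,530 kg; Δv = 343×9.81×ln(5.225) = 3364.8×1.6535 ≈ 5564 m/s.
Stage 2: m₀ = 122,630 kg, m_f = 122,630 − 80,400 = 42,230 kg; Δv = 378×9.81×ln(2.904) = 3708.2×1.0660 ≈ 3953 m/s.
Stage 3: m₀ = 29,930 kg, m_f = 29,930 − 21,800 = 8,130 kg; Δv = 330×9.81×ln(3.681) = 3237.3×1.3033 ≈ 4219 m/s.
Total Δv = 5564 + 3953 + 4219 = 13736 m/s.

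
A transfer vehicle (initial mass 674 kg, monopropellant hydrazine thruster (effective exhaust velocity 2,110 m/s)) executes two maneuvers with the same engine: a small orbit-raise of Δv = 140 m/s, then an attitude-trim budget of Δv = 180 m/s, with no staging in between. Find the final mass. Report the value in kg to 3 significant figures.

final mass ≈ 579 kg

After the first burn: m = 674 × exp(−140/2110.0) = 674 × 0.93580 = 630.729 kg.
After the second burn: m = 630.729 × exp(−180/2110.0) = 630.729 × 0.91823 = 579.154 kg.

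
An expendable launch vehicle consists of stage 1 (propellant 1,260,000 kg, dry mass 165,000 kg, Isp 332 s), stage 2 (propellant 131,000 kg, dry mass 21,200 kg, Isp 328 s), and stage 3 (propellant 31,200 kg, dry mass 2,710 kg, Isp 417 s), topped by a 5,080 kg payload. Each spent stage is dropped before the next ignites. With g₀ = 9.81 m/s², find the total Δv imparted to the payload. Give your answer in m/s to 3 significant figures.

Δv ≈ 15200 m/s

Ignition mass of stage 1 = 1,260,000+165,000 + 131,000+21,200 + 31,200+2,710 + 5,080 = 1,616,190 kg.
Stage 1: m₀ = 1,616,190 kg, m_f = 1,616,190 − 1,260,000 = 356,190 kg; Δv = 332×9.81×ln(4.537) = 3256.9×1.5124 ≈ 4926 m/s.
Stage 2: m₀ = 191,190 kg, m_f = 191,190 − 131,000 = 60,190 kg; Δv = 328×9.81×ln(3.176) = 3217.7×1.1558 ≈ 3719 m/s.
Stage 3: m₀ = 38,990 kg, m_f = 38,990 − 31,200 = 7,790 kg; Δv = 417×9.81×ln(5.005) = 4090.8×1.6105 ≈ 6588 m/s.
Total Δv = 4926 + 3719 + 6588 = 15233 m/s.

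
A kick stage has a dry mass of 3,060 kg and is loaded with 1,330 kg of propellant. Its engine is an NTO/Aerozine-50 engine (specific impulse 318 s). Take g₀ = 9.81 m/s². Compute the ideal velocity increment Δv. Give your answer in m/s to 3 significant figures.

Δv ≈ 1130 m/s

v_e = Isp · g₀ = 318 × 9.81 = 3119.6 m/s.
m₀ = m_dry + m_prop = 3,060 + 1,330 = 4,390 kg.
Δv = v_e · ln(m₀/m_f) = 3119.6 × ln(1.435) = 3119.6 × 0.3609 ≈ 1125.9 m/s.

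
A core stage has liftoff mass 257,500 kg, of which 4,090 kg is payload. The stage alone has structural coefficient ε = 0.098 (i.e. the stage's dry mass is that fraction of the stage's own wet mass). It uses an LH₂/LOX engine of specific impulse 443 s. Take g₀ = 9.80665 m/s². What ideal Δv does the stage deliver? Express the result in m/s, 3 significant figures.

Stage wet mass = m₀ − payload = 257,500 − 4,090 = 253,410 kg.
Stage dry mass = ε × stage wet mass = 0.098 × 253,410 = 24,834.2 kg.
Burnout mass m_f = stage dry + payload = 24,834.2 + 4,090 = 28,924.2 kg.
v_e = Isp · g₀ = 443 × 9.80665 = 4344.3 m/s.
Δv = v_e · ln(257,500/28,924.2) = 4344.3 × ln(8.903) = 4344.3 × 2.1863 ≈ 9498 m/s.

Δv ≈ 9500 m/s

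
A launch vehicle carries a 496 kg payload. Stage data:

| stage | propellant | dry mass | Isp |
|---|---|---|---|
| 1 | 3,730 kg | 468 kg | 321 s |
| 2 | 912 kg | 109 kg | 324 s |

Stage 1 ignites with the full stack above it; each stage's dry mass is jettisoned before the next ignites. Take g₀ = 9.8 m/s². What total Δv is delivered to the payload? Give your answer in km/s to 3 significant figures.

Δv ≈ 6.25 km/s

Ignition mass of stage 1 = 3,730+468 + 912+109 + 496 = 5,715 kg.
Stage 1: m₀ = 5,715 kg, m_f = 5,715 − 3,730 = 1,985 kg; Δv = 321×9.8×ln(2.879) = 3145.8×1.0575 ≈ 3327 m/s.
Stage 2: m₀ = 1,517 kg, m_f = 1,517 − 912 = 605 kg; Δv = 324×9.8×ln(2.507) = 3175.2×0.9193 ≈ 2919 m/s.
Total Δv = 3327 + 2919 = 6246 m/s.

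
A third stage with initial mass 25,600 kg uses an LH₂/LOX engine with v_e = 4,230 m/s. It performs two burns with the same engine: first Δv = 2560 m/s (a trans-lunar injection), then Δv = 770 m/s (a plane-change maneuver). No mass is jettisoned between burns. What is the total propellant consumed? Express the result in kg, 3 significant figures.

After the first burn: m = 25600 × exp(−2560/4230.0) = 25600 × 0.54596 = 13,976.6 kg.
After the second burn: m = 13,976.6 × exp(−770/4230.0) = 13,976.6 × 0.83357 = 11,650.5 kg.
Total propellant = m₀ − m_final = 25600 − 11,650.5 = 13,949.5 kg.

total propellant consumed ≈ 13900 kg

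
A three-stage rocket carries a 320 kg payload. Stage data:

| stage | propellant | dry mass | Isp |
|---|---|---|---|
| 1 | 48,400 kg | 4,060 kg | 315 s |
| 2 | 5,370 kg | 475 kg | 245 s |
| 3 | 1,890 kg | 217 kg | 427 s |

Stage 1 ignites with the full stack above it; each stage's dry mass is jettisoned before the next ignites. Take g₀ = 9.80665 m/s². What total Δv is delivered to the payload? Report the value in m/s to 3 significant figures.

Ignition mass of stage 1 = 48,400+4,060 + 5,370+475 + 1,890+217 + 320 = 60,732 kg.
Stage 1: m₀ = 60,732 kg, m_f = 60,732 − 48,400 = 12,332 kg; Δv = 315×9.80665×ln(4.925) = 3089.1×1.5943 ≈ 4925 m/s.
Stage 2: m₀ = 8,272 kg, m_f = 8,272 − 5,370 = 2,902 kg; Δv = 245×9.80665×ln(2.85) = 2402.6×1.0475 ≈ 2517 m/s.
Stage 3: m₀ = 2,427 kg, m_f = 2,427 − 1,890 = 537 kg; Δv = 427×9.80665×ln(4.52) = 4187.4×1.5084 ≈ 6316 m/s.
Total Δv = 4925 + 2517 + 6316 = 13758 m/s.

Δv ≈ 13800 m/s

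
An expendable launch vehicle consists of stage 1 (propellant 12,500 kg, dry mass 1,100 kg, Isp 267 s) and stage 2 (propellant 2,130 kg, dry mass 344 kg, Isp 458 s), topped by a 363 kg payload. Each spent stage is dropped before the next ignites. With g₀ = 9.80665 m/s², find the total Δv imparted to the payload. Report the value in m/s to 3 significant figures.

Δv ≈ 9980 m/s

Ignition mass of stage 1 = 12,500+1,100 + 2,130+344 + 363 = 16,437 kg.
Stage 1: m₀ = 16,437 kg, m_f = 16,437 − 12,500 = 3,937 kg; Δv = 267×9.80665×ln(4.175) = 2618.4×1.4291 ≈ 3742 m/s.
Stage 2: m₀ = 2,837 kg, m_f = 2,837 − 2,130 = 707 kg; Δv = 458×9.80665×ln(4.013) = 4491.4×1.3895 ≈ 6241 m/s.
Total Δv = 3742 + 6241 = 9983 m/s.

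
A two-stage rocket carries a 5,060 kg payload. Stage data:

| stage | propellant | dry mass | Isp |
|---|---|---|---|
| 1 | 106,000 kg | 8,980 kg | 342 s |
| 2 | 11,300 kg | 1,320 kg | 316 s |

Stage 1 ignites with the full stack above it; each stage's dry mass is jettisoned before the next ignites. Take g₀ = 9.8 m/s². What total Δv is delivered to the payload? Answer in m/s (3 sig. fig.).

Ignition mass of stage 1 = 106,000+8,980 + 11,300+1,320 + 5,060 = 132,660 kg.
Stage 1: m₀ = 132,660 kg, m_f = 132,660 − 106,000 = 26,660 kg; Δv = 342×9.8×ln(4.976) = 3351.6×1.6046 ≈ 5378 m/s.
Stage 2: m₀ = 17,680 kg, m_f = 17,680 − 11,300 = 6,380 kg; Δv = 316×9.8×ln(2.771) = 3096.8×1.0193 ≈ 3156 m/s.
Total Δv = 5378 + 3156 = 8534 m/s.

Δv ≈ 8530 m/s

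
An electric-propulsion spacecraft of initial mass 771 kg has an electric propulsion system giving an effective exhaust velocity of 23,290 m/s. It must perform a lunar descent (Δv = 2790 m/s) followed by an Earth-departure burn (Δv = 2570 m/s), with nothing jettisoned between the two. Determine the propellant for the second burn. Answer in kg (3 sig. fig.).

propellant for the second burn ≈ 71.5 kg

After the first burn: m = 771 × exp(−2790/23290.0) = 771 × 0.88710 = 683.954 kg.
After the second burn: m = 683.954 × exp(−2570/23290.0) = 683.954 × 0.89552 = 612.494 kg.
Second-burn propellant = 683.954 − 612.494 = 71.46 kg.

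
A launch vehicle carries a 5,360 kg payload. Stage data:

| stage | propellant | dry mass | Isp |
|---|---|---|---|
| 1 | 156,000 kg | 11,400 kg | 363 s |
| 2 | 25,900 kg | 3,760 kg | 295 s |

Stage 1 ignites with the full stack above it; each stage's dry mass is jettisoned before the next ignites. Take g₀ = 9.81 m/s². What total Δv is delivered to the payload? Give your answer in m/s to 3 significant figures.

Δv ≈ 9140 m/s

Ignition mass of stage 1 = 156,000+11,400 + 25,900+3,760 + 5,360 = 202,420 kg.
Stage 1: m₀ = 202,420 kg, m_f = 202,420 − 156,000 = 46,420 kg; Δv = 363×9.81×ln(4.361) = 3561.0×1.4726 ≈ 5244 m/s.
Stage 2: m₀ = 35,020 kg, m_f = 35,020 − 25,900 = 9,120 kg; Δv = 295×9.81×ln(3.84) = 2894.0×1.3454 ≈ 3894 m/s.
Total Δv = 5244 + 3894 = 9138 m/s.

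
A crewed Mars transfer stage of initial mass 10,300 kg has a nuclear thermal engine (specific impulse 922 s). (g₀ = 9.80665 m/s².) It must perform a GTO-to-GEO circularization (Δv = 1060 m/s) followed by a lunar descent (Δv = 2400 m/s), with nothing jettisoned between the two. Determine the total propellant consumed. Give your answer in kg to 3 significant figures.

total propellant consumed ≈ 3280 kg

v_e = Isp · g₀ = 922 × 9.80665 = 9041.7 m/s.
After the first burn: m = 10300 × exp(−1060/9041.7) = 10300 × 0.88938 = 9,160.61 kg.
After the second burn: m = 9,160.61 × exp(−2400/9041.7) = 9,160.61 × 0.76687 = 7,025 kg.
Total propellant = m₀ − m_final = 10300 − 7,025 = 3,275 kg.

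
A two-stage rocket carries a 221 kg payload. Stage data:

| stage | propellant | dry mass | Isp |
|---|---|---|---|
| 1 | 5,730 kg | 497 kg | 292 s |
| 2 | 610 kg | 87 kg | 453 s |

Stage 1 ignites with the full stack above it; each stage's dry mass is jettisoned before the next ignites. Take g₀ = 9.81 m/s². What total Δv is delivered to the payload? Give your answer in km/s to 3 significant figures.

Δv ≈ 9.49 km/s

Ignition mass of stage 1 = 5,730+497 + 610+87 + 221 = 7,145 kg.
Stage 1: m₀ = 7,145 kg, m_f = 7,145 − 5,730 = 1,415 kg; Δv = 292×9.81×ln(5.049) = 2864.5×1.6193 ≈ 4638 m/s.
Stage 2: m₀ = 918 kg, m_f = 918 − 610 = 308 kg; Δv = 453×9.81×ln(2.981) = 4443.9×1.0921 ≈ 4853 m/s.
Total Δv = 4638 + 4853 = 9491 m/s.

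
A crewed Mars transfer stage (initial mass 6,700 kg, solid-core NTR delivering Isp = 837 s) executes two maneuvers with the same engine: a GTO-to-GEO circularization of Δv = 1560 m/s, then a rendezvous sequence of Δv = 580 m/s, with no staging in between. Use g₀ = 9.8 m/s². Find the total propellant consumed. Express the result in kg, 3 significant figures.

v_e = Isp · g₀ = 837 × 9.8 = 8202.6 m/s.
After the first burn: m = 6700 × exp(−1560/8202.6) = 6700 × 0.82681 = 5,539.63 kg.
After the second burn: m = 5,539.63 × exp(−580/8202.6) = 5,539.63 × 0.93173 = 5,161.44 kg.
Total propellant = m₀ − m_final = 6700 − 5,161.44 = 1,538.56 kg.

total propellant consumed ≈ 1540 kg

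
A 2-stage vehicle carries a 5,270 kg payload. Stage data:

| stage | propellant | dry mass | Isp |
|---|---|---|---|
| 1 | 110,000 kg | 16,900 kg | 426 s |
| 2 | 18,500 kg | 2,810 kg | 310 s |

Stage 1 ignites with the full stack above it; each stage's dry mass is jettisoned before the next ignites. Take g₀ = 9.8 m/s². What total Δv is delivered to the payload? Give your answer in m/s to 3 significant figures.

Δv ≈ 8880 m/s

Ignition mass of stage 1 = 110,000+16,900 + 18,500+2,810 + 5,270 = 153,480 kg.
Stage 1: m₀ = 153,480 kg, m_f = 153,480 − 110,000 = 43,480 kg; Δv = 426×9.8×ln(3.53) = 4174.8×1.2613 ≈ 5266 m/s.
Stage 2: m₀ = 26,580 kg, m_f = 26,580 − 18,500 = 8,080 kg; Δv = 310×9.8×ln(3.29) = 3038.0×1.1908 ≈ 3618 m/s.
Total Δv = 5266 + 3618 = 8884 m/s.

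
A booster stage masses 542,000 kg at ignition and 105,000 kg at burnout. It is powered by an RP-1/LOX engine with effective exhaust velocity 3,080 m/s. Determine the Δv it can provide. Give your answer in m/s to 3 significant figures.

Δv = v_e · ln(m₀/m_f) = 3080.0 × ln(5.162) = 3080.0 × 1.6413 ≈ 5055.2 m/s.

Δv ≈ 5060 m/s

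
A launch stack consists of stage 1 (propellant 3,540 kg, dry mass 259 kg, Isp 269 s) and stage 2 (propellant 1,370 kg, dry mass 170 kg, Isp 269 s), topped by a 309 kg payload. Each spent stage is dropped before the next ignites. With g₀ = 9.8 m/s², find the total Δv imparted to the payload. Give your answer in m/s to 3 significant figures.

Δv ≈ 6160 m/s

Ignition mass of stage 1 = 3,540+259 + 1,370+170 + 309 = 5,648 kg.
Stage 1: m₀ = 5,648 kg, m_f = 5,648 − 3,540 = 2,108 kg; Δv = 269×9.8×ln(2.679) = 2636.2×0.9856 ≈ 2598 m/s.
Stage 2: m₀ = 1,849 kg, m_f = 1,849 − 1,370 = 479 kg; Δv = 269×9.8×ln(3.86) = 2636.2×1.3507 ≈ 3561 m/s.
Total Δv = 2598 + 3561 = 6159 m/s.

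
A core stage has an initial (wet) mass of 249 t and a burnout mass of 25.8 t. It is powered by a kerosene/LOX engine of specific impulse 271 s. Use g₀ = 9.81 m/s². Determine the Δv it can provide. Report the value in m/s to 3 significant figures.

v_e = Isp · g₀ = 271 × 9.81 = 2658.5 m/s.
Δv = v_e · ln(m₀/m_f) = 2658.5 × ln(9.651) = 2658.5 × 2.2671 ≈ 6027.1 m/s.

Δv ≈ 6030 m/s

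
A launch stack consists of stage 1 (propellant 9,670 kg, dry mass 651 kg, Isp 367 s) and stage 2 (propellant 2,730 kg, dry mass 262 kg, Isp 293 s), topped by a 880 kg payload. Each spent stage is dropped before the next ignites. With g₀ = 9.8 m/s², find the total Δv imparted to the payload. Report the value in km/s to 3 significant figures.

Ignition mass of stage 1 = 9,670+651 + 2,730+262 + 880 = 14,193 kg.
Stage 1: m₀ = 14,193 kg, m_f = 14,193 − 9,670 = 4,523 kg; Δv = 367×9.8×ln(3.138) = 3596.6×1.1436 ≈ 4113 m/s.
Stage 2: m₀ = 3,872 kg, m_f = 3,872 − 2,730 = 1,142 kg; Δv = 293×9.8×ln(3.391) = 2871.4×1.2210 ≈ 3506 m/s.
Total Δv = 4113 + 3506 = 7619 m/s.

Δv ≈ 7.62 km/s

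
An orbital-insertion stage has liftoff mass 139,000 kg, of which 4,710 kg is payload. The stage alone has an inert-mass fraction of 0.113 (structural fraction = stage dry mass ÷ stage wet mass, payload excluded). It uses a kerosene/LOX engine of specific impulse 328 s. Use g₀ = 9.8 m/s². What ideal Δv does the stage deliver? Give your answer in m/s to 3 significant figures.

Δv ≈ 6250 m/s

Stage wet mass = m₀ − payload = 139,000 − 4,710 = 134,290 kg.
Stage dry mass = ε × stage wet mass = 0.113 × 134,290 = 15,174.8 kg.
Burnout mass m_f = stage dry + payload = 15,174.8 + 4,710 = 19,884.8 kg.
v_e = Isp · g₀ = 328 × 9.8 = 3214.4 m/s.
From the ideal rocket equation, Δv = v_e · ln(139,000/19,884.8) = 3214.4 × ln(6.99) = 3214.4 × 1.9445 ≈ 6250 m/s.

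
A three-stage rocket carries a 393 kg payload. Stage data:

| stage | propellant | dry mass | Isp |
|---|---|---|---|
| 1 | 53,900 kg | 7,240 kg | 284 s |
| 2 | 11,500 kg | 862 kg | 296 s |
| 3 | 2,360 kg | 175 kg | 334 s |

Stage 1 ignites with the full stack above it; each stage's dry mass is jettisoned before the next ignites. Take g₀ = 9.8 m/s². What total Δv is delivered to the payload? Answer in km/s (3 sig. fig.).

Δv ≈ 12.8 km/s

Ignition mass of stage 1 = 53,900+7,240 + 11,500+862 + 2,360+175 + 393 = 76,430 kg.
Stage 1: m₀ = 76,430 kg, m_f = 76,430 − 53,900 = 22,530 kg; Δv = 284×9.8×ln(3.392) = 2783.2×1.2215 ≈ 3400 m/s.
Stage 2: m₀ = 15,290 kg, m_f = 15,290 − 11,500 = 3,790 kg; Δv = 296×9.8×ln(4.034) = 2900.8×1.3948 ≈ 4046 m/s.
Stage 3: m₀ = 2,928 kg, m_f = 2,928 − 2,360 = 568 kg; Δv = 334×9.8×ln(5.155) = 3273.2×1.6400 ≈ 5368 m/s.
Total Δv = 3400 + 4046 + 5368 = 12814 m/s.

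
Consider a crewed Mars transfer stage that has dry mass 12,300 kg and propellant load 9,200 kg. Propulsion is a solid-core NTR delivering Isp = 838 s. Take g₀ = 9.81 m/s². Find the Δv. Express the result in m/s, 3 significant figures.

Δv ≈ 4590 m/s

v_e = Isp · g₀ = 838 × 9.81 = 8220.8 m/s.
m₀ = m_dry + m_prop = 12,300 + 9,200 = 21,500 kg.
Using Δv = v_e ln(m₀/m_f): Δv = v_e · ln(m₀/m_f) = 8220.8 × ln(1.748) = 8220.8 × 0.5585 ≈ 4590.9 m/s.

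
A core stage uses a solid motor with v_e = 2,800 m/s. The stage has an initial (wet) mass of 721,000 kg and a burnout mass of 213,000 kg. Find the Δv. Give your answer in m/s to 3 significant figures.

Δv = v_e · ln(m₀/m_f) = 2800.0 × ln(3.385) = 2800.0 × 1.2193 ≈ 3414.2 m/s.

Δv ≈ 3410 m/s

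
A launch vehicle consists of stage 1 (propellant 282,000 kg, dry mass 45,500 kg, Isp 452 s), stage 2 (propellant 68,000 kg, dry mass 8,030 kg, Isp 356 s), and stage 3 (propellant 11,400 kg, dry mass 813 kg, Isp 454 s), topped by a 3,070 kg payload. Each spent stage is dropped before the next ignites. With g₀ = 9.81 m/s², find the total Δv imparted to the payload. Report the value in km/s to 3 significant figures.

Δv ≈ 15.8 km/s

Ignition mass of stage 1 = 282,000+45,500 + 68,000+8,030 + 11,400+813 + 3,070 = 418,813 kg.
Stage 1: m₀ = 418,813 kg, m_f = 418,813 − 282,000 = 136,813 kg; Δv = 452×9.81×ln(3.061) = 4434.1×1.1188 ≈ 4961 m/s.
Stage 2: m₀ = 91,313 kg, m_f = 91,313 − 68,000 = 23,313 kg; Δv = 356×9.81×ln(3.917) = 3492.4×1.3653 ≈ 4768 m/s.
Stage 3: m₀ = 15,283 kg, m_f = 15,283 − 11,400 = 3,883 kg; Δv = 454×9.81×ln(3.936) = 4453.7×1.3701 ≈ 6102 m/s.
Total Δv = 4961 + 4768 + 6102 = 15831 m/s.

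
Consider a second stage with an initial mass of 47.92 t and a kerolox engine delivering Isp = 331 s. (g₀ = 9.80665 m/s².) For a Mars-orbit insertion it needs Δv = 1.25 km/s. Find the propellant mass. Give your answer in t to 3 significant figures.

propellant mass ≈ 15.3 t

v_e = Isp · g₀ = 331 × 9.80665 = 3246.0 m/s.
From the ideal rocket equation, m₀/m_f = exp(Δv / v_e) = exp(1250 / 3246.0) = exp(0.3851) = 1.4697.
m_f = 47.92 / 1.4697 = 32.6053 t, so propellant = m₀ − m_f = 47.92 − 32.6053 = 15.3147 t.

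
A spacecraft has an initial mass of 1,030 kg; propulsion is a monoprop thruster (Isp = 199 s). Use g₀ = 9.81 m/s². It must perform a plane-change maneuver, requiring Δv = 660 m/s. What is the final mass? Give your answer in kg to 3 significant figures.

final mass ≈ 735 kg

v_e = Isp · g₀ = 199 × 9.81 = 1952.2 m/s.
Rocket equation: m₀/m_f = exp(Δv / v_e) = exp(660 / 1952.2) = exp(0.3381) = 1.4023.
m_f = m₀ / 1.4023 = 1,030 / 1.4023 = 734.508 kg.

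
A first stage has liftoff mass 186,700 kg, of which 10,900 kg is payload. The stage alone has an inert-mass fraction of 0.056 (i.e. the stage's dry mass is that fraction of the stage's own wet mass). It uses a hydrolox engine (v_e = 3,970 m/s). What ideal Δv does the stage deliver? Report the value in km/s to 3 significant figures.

Δv ≈ 8.72 km/s

Stage wet mass = m₀ − payload = 186,700 − 10,900 = 175,800 kg.
Stage dry mass = ε × stage wet mass = 0.056 × 175,800 = 9,844.8 kg.
Burnout mass m_f = stage dry + payload = 9,844.8 + 10,900 = 20,744.8 kg.
By the Tsiolkovsky rocket equation, Δv = v_e · ln(186,700/20,744.8) = 3970.0 × ln(9) = 3970.0 × 2.1972 ≈ 8723 m/s.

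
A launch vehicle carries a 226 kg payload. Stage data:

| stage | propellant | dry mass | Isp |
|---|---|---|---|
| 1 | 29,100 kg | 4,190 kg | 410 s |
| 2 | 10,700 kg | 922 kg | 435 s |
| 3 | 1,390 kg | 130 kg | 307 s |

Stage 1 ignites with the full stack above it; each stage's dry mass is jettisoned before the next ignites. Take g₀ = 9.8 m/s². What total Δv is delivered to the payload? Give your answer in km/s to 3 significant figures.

Δv ≈ 15.6 km/s

Ignition mass of stage 1 = 29,100+4,190 + 10,700+922 + 1,390+130 + 226 = 46,658 kg.
Stage 1: m₀ = 46,658 kg, m_f = 46,658 − 29,100 = 17,558 kg; Δv = 410×9.8×ln(2.657) = 4018.0×0.9773 ≈ 3927 m/s.
Stage 2: m₀ = 13,368 kg, m_f = 13,368 − 10,700 = 2,668 kg; Δv = 435×9.8×ln(5.01) = 4263.0×1.6115 ≈ 6870 m/s.
Stage 3: m₀ = 1,746 kg, m_f = 1,746 − 1,390 = 356 kg; Δv = 307×9.8×ln(4.904) = 3008.6×1.5902 ≈ 4784 m/s.
Total Δv = 3927 + 6870 + 4784 = 15581 m/s.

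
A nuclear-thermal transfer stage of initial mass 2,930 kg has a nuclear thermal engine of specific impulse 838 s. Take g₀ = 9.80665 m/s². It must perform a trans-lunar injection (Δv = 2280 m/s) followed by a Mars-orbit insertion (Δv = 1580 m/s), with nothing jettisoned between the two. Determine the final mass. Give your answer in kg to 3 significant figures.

v_e = Isp · g₀ = 838 × 9.80665 = 8218.0 m/s.
After the first burn: m = 2930 × exp(−2280/8218.0) = 2930 × 0.75772 = 2,220.12 kg.
After the second burn: m = 2,220.12 × exp(−1580/8218.0) = 2,220.12 × 0.82509 = 1,831.8 kg.

final mass ≈ 1830 kg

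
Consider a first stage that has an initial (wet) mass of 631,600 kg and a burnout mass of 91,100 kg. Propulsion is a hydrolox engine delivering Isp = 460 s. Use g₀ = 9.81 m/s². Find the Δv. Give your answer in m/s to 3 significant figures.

Δv ≈ 8740 m/s

v_e = Isp · g₀ = 460 × 9.81 = 4512.6 m/s.
Using Δv = v_e ln(m₀/m_f): Δv = v_e · ln(m₀/m_f) = 4512.6 × ln(6.933) = 4512.6 × 1.9363 ≈ 8737.7 m/s.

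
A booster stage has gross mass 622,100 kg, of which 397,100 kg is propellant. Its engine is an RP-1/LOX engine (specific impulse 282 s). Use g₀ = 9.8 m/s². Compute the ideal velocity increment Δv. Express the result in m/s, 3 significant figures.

v_e = Isp · g₀ = 282 × 9.8 = 2763.6 m/s.
m_f = m₀ − m_prop = 622,100 − 397,100 = 225,000 kg.
Rocket equation: Δv = v_e · ln(m₀/m_f) = 2763.6 × ln(2.765) = 2763.6 × 1.0170 ≈ 2810.6 m/s.

Δv ≈ 2810 m/s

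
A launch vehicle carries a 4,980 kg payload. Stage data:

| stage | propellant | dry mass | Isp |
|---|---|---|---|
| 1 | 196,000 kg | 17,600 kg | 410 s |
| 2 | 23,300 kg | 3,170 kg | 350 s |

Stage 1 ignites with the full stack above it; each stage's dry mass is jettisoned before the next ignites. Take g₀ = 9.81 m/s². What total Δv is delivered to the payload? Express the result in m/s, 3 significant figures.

Δv ≈ 11100 m/s

Ignition mass of stage 1 = 196,000+17,600 + 23,300+3,170 + 4,980 = 245,050 kg.
Stage 1: m₀ = 245,050 kg, m_f = 245,050 − 196,000 = 49,050 kg; Δv = 410×9.81×ln(4.996) = 4022.1×1.6086 ≈ 6470 m/s.
Stage 2: m₀ = 31,450 kg, m_f = 31,450 − 23,300 = 8,150 kg; Δv = 350×9.81×ln(3.859) = 3433.5×1.3504 ≈ 4637 m/s.
Total Δv = 6470 + 4637 = 11107 m/s.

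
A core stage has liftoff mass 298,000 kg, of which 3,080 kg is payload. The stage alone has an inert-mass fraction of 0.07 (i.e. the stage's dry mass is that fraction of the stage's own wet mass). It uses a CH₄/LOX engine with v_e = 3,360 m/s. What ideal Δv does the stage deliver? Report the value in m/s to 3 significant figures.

Δv ≈ 8500 m/s

Stage wet mass = m₀ − payload = 298,000 − 3,080 = 294,920 kg.
Stage dry mass = ε × stage wet mass = 0.07 × 294,920 = 20,644.4 kg.
Burnout mass m_f = stage dry + payload = 20,644.4 + 3,080 = 23,724.4 kg.
Δv = v_e · ln(298,000/23,724.4) = 3360.0 × ln(12.56) = 3360.0 × 2.5306 ≈ 8503 m/s.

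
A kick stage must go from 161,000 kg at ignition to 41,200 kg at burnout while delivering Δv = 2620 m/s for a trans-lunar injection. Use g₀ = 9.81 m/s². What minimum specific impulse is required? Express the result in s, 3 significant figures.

Isp ≈ 196 s

ln(m₀/m_f) = ln(161000/41200) = ln(3.908) = 1.3630.
v_e = Δv / ln(m₀/m_f) = 2620 / 1.3630 = 1922.3 m/s.
Isp = v_e / g₀ = 1922.3 / 9.81 = 196.0 s.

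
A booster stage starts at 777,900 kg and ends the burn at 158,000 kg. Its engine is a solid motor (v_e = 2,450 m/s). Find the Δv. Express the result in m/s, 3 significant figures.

Δv ≈ 3910 m/s

Rocket equation: Δv = v_e · ln(m₀/m_f) = 2450.0 × ln(4.923) = 2450.0 × 1.5940 ≈ 3905.3 m/s.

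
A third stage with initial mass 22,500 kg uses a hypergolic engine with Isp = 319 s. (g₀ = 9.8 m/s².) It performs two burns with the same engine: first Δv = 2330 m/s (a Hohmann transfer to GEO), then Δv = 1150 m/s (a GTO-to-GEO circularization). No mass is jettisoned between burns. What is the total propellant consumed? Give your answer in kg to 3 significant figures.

total propellant consumed ≈ 15100 kg

v_e = Isp · g₀ = 319 × 9.8 = 3126.2 m/s.
After the first burn: m = 22500 × exp(−2330/3126.2) = 22500 × 0.47459 = 10,678.3 kg.
After the second burn: m = 10,678.3 × exp(−1150/3126.2) = 10,678.3 × 0.69221 = 7,391.63 kg.
Total propellant = m₀ − m_final = 22500 − 7,391.63 = 15,108.37 kg.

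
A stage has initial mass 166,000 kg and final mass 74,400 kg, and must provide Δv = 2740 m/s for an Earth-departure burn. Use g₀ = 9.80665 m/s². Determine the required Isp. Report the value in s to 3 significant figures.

Isp ≈ 348 s

ln(m₀/m_f) = ln(166000/74400) = ln(2.231) = 0.8025.
Using Δv = v_e ln(m₀/m_f): v_e = Δv / ln(m₀/m_f) = 2740 / 0.8025 = 3414.2 m/s.
Isp = v_e / g₀ = 3414.2 / 9.80665 = 348.2 s.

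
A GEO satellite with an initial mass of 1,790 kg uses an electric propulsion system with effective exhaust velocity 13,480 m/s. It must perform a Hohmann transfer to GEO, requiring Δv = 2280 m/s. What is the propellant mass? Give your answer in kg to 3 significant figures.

m₀/m_f = exp(Δv / v_e) = exp(2280 / 13480.0) = exp(0.1691) = 1.1843.
m_f = 1,790 / 1.1843 = 1,511.44 kg, so propellant = m₀ − m_f = 1,790 − 1,511.44 = 278.56 kg.

propellant mass ≈ 279 kg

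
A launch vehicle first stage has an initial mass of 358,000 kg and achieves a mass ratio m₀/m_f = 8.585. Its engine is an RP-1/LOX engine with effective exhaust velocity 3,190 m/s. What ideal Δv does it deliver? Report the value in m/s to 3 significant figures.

Δv ≈ 6860 m/s

By the Tsiolkovsky rocket equation, Δv = v_e · ln(8.585) = 3190.0 × 2.1500 ≈ 6858.6 m/s.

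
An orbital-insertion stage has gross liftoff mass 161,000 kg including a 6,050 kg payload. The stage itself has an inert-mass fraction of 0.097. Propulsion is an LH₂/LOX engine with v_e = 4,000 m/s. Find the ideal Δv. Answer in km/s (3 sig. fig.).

Stage wet mass = m₀ − payload = 161,000 − 6,050 = 154,950 kg.
Stage dry mass = ε × stage wet mass = 0.097 × 154,950 = 15,030.2 kg.
Burnout mass m_f = stage dry + payload = 15,030.2 + 6,050 = 21,080.2 kg.
From the ideal rocket equation, Δv = v_e · ln(161,000/21,080.2) = 4000.0 × ln(7.637) = 4000.0 × 2.0331 ≈ 8132 m/s.

Δv ≈ 8.13 km/s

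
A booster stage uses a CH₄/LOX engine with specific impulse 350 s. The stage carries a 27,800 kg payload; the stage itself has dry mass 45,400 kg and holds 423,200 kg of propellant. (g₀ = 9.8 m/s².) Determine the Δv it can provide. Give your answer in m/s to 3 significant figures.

Δv ≈ 6570 m/s

v_e = Isp · g₀ = 350 × 9.8 = 3430.0 m/s.
m₀ = payload + dry + propellant = 27,800 + 45,400 + 423,200 = 496,400 kg.
m_f = payload + dry = 27,800 + 45,400 = 73,200 kg.
By the Tsiolkovsky rocket equation, Δv = v_e · ln(m₀/m_f) = 3430.0 × ln(6.781) = 3430.0 × 1.9142 ≈ 6565.7 m/s.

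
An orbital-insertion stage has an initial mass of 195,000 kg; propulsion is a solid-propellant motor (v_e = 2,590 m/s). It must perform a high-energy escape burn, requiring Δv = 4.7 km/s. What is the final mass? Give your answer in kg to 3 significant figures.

Rocket equation: m₀/m_f = exp(Δv / v_e) = exp(4700 / 2590.0) = exp(1.8147) = 6.1391.
m_f = m₀ / 6.1391 = 195,000 / 6.1391 = 31,763.6 kg.

final mass ≈ 31800 kg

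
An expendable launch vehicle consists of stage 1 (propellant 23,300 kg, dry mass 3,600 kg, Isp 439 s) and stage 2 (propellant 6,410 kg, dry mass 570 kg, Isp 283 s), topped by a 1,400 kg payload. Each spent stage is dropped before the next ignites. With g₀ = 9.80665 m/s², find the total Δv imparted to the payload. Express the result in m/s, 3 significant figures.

Δv ≈ 8670 m/s

Ignition mass of stage 1 = 23,300+3,600 + 6,410+570 + 1,400 = 35,280 kg.
Stage 1: m₀ = 35,280 kg, m_f = 35,280 − 23,300 = 11,980 kg; Δv = 439×9.80665×ln(2.945) = 4305.1×1.0801 ≈ 4650 m/s.
Stage 2: m₀ = 8,380 kg, m_f = 8,380 − 6,410 = 1,970 kg; Δv = 283×9.80665×ln(4.254) = 2775.3×1.4478 ≈ 4018 m/s.
Total Δv = 4650 + 4018 = 8668 m/s.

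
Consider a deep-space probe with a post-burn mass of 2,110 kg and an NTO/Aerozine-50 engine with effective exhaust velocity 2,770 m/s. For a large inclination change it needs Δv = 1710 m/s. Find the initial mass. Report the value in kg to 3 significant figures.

initial mass ≈ 3910 kg

Using Δv = v_e ln(m₀/m_f): m₀/m_f = exp(Δv / v_e) = exp(1710 / 2770.0) = exp(0.6173) = 1.8540.
m₀ = m_f × 1.8540 = 2,110 × 1.8540 = 3,911.94 kg.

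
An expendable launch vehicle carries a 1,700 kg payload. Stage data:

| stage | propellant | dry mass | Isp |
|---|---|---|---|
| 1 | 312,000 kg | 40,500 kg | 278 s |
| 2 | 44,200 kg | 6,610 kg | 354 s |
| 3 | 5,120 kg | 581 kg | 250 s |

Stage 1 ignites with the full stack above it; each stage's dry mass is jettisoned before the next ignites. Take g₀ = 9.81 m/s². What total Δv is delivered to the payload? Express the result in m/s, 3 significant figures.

Δv ≈ 11700 m/s

Ignition mass of stage 1 = 312,000+40,500 + 44,200+6,610 + 5,120+581 + 1,700 = 410,711 kg.
Stage 1: m₀ = 410,711 kg, m_f = 410,711 − 312,000 = 98,711 kg; Δv = 278×9.81×ln(4.161) = 2727.2×1.4257 ≈ 3888 m/s.
Stage 2: m₀ = 58,211 kg, m_f = 58,211 − 44,200 = 14,011 kg; Δv = 354×9.81×ln(4.155) = 3472.7×1.4242 ≈ 4946 m/s.
Stage 3: m₀ = 7,401 kg, m_f = 7,401 − 5,120 = 2,281 kg; Δv = 250×9.81×ln(3.245) = 2452.5×1.1770 ≈ 2887 m/s.
Total Δv = 3888 + 4946 + 2887 = 11721 m/s.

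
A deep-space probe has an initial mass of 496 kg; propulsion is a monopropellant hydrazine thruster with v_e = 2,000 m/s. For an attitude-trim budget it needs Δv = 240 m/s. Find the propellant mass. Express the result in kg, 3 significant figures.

By the Tsiolkovsky rocket equation, m₀/m_f = exp(Δv / v_e) = exp(240 / 2000.0) = exp(0.1200) = 1.1275.
m_f = 496 / 1.1275 = 439.911 kg, so propellant = m₀ − m_f = 496 − 439.911 = 56.089 kg.

propellant mass ≈ 56.1 kg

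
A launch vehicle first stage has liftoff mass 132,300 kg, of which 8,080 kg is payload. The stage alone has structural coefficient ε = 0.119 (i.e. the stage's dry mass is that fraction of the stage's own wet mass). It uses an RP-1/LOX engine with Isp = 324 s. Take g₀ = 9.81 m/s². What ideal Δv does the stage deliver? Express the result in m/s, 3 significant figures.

Δv ≈ 5580 m/s

Stage wet mass = m₀ − payload = 132,300 − 8,080 = 124,220 kg.
Stage dry mass = ε × stage wet mass = 0.119 × 124,220 = 14,782.2 kg.
Burnout mass m_f = stage dry + payload = 14,782.2 + 8,080 = 22,862.2 kg.
v_e = Isp · g₀ = 324 × 9.81 = 3178.4 m/s.
Δv = v_e · ln(132,300/22,862.2) = 3178.4 × ln(5.787) = 3178.4 × 1.7556 ≈ 5580 m/s.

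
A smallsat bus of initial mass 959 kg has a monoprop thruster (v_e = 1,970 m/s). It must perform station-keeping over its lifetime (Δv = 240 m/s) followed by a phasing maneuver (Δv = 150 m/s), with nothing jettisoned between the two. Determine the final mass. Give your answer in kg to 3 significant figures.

final mass ≈ 787 kg

After the first burn: m = 959 × exp(−240/1970.0) = 959 × 0.88530 = 849.003 kg.
After the second burn: m = 849.003 × exp(−150/1970.0) = 849.003 × 0.92668 = 786.754 kg.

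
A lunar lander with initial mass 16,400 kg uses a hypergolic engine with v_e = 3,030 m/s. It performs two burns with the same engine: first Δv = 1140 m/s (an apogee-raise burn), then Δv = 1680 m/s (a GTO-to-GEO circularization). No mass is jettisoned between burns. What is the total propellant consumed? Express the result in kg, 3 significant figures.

total propellant consumed ≈ 9930 kg

After the first burn: m = 16400 × exp(−1140/3030.0) = 16400 × 0.68644 = 11,257.6 kg.
After the second burn: m = 11,257.6 × exp(−1680/3030.0) = 11,257.6 × 0.57438 = 6,466.14 kg.
Total propellant = m₀ − m_final = 16400 − 6,466.14 = 9,933.86 kg.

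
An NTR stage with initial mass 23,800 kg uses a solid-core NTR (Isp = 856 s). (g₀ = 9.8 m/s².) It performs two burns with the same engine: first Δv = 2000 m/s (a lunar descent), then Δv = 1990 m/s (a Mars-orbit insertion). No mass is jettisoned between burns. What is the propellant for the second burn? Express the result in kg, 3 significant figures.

propellant for the second burn ≈ 3960 kg

v_e = Isp · g₀ = 856 × 9.8 = 8388.8 m/s.
After the first burn: m = 23800 × exp(−2000/8388.8) = 23800 × 0.78788 = 18,751.5 kg.
After the second burn: m = 18,751.5 × exp(−1990/8388.8) = 18,751.5 × 0.78882 = 14,791.6 kg.
Second-burn propellant = 18,751.5 − 14,791.6 = 3,959.9 kg.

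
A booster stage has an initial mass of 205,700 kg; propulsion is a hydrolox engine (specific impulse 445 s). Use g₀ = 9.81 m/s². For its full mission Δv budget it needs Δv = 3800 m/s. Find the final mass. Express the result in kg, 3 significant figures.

v_e = Isp · g₀ = 445 × 9.81 = 4365.4 m/s.
m₀/m_f = exp(Δv / v_e) = exp(3800 / 4365.4) = exp(0.8705) = 2.3880.
m_f = m₀ / 2.3880 = 205,700 / 2.3880 = 86,139 kg.

final mass ≈ 86100 kg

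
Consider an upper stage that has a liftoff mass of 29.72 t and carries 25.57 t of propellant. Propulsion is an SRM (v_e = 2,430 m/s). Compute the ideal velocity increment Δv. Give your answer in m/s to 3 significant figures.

Δv ≈ 4780 m/s

m_f = m₀ − m_prop = 29.72 − 25.57 = 4.15 t.
Using Δv = v_e ln(m₀/m_f): Δv = v_e · ln(m₀/m_f) = 2430.0 × ln(7.161) = 2430.0 × 1.9687 ≈ 4784.0 m/s.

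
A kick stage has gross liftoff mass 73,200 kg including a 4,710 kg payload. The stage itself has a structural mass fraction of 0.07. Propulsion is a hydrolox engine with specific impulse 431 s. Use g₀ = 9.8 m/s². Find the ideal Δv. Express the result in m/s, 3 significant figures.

Δv ≈ 8620 m/s

Stage wet mass = m₀ − payload = 73,200 − 4,710 = 68,490 kg.
Stage dry mass = ε × stage wet mass = 0.07 × 68,490 = 4,794.3 kg.
Burnout mass m_f = stage dry + payload = 4,794.3 + 4,710 = 9,504.3 kg.
v_e = Isp · g₀ = 431 × 9.8 = 4223.8 m/s.
Δv = v_e · ln(73,200/9,504.3) = 4223.8 × ln(7.702) = 4223.8 × 2.0415 ≈ 8623 m/s.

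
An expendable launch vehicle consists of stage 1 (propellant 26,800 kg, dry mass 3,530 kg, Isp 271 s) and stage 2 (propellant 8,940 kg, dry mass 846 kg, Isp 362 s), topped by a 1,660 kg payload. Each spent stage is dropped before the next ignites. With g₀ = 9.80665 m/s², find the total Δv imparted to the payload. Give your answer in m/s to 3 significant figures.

Δv ≈ 8120 m/s

Ignition mass of stage 1 = 26,800+3,530 + 8,940+846 + 1,660 = 41,776 kg.
Stage 1: m₀ = 41,776 kg, m_f = 41,776 − 26,800 = 14,976 kg; Δv = 271×9.80665×ln(2.79) = 2657.6×1.0259 ≈ 2726 m/s.
Stage 2: m₀ = 11,446 kg, m_f = 11,446 − 8,940 = 2,506 kg; Δv = 362×9.80665×ln(4.567) = 3550.0×1.5190 ≈ 5392 m/s.
Total Δv = 2726 + 5392 = 8118 m/s.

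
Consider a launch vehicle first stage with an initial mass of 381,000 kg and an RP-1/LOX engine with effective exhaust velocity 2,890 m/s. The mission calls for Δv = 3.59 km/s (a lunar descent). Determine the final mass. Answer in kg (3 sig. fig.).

final mass ≈ 110000 kg

By the Tsiolkovsky rocket equation, m₀/m_f = exp(Δv / v_e) = exp(3590 / 2890.0) = exp(1.2422) = 3.4633.
m_f = m₀ / 3.4633 = 381,000 / 3.4633 = 110,011 kg.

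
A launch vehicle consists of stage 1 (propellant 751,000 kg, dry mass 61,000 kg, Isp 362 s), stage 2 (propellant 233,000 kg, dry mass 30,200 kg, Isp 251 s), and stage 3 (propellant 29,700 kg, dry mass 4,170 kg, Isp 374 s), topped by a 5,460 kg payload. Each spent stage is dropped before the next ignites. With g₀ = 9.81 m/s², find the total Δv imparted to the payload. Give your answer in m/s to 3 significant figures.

Ignition mass of stage 1 = 751,000+61,000 + 233,000+30,200 + 29,700+4,170 + 5,460 = 1,114,530 kg.
Stage 1: m₀ = 1,114,530 kg, m_f = 1,114,530 − 751,000 = 363,530 kg; Δv = 362×9.81×ln(3.066) = 3551.2×1.1203 ≈ 3979 m/s.
Stage 2: m₀ = 302,530 kg, m_f = 302,530 − 233,000 = 69,530 kg; Δv = 251×9.81×ln(4.351) = 2462.3×1.4704 ≈ 3621 m/s.
Stage 3: m₀ = 39,330 kg, m_f = 39,330 − 29,700 = 9,630 kg; Δv = 374×9.81×ln(4.084) = 3668.9×1.4071 ≈ 5163 m/s.
Total Δv = 3979 + 3621 + 5163 = 12763 m/s.

Δv ≈ 12800 m/s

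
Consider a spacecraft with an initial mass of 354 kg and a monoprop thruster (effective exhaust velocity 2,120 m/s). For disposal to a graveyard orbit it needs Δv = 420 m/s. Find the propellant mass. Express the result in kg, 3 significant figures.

m₀/m_f = exp(Δv / v_e) = exp(420 / 2120.0) = exp(0.1981) = 1.2191.
m_f = 354 / 1.2191 = 290.378 kg, so propellant = m₀ − m_f = 354 − 290.378 = 63.622 kg.

propellant mass ≈ 63.6 kg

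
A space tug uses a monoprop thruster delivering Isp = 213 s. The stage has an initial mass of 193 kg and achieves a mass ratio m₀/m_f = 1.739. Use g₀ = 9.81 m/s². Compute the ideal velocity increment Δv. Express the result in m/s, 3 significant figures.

v_e = Isp · g₀ = 213 × 9.81 = 2089.5 m/s.
Using Δv = v_e ln(m₀/m_f): Δv = v_e · ln(1.739) = 2089.5 × 0.5533 ≈ 1156.2 m/s.

Δv ≈ 1160 m/s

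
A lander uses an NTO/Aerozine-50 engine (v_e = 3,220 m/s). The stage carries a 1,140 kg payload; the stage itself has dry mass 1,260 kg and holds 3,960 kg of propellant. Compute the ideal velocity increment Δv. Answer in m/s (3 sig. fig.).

m₀ = payload + dry + propellant = 1,140 + 1,260 + 3,960 = 6,360 kg.
m_f = payload + dry = 1,140 + 1,260 = 2,400 kg.
Δv = v_e · ln(m₀/m_f) = 3220.0 × ln(2.65) = 3220.0 × 0.9746 ≈ 3138.1 m/s.

Δv ≈ 3140 m/s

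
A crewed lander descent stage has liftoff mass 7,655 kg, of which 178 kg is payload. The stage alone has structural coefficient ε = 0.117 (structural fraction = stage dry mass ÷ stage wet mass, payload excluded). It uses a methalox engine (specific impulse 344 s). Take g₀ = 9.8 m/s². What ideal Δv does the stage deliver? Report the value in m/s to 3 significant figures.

Stage wet mass = m₀ − payload = 7,655 − 178 = 7,477 kg.
Stage dry mass = ε × stage wet mass = 0.117 × 7,477 = 874.809 kg.
Burnout mass m_f = stage dry + payload = 874.809 + 178 = 1,052.809 kg.
v_e = Isp · g₀ = 344 × 9.8 = 3371.2 m/s.
Rocket equation: Δv = v_e · ln(7,655/1,052.809) = 3371.2 × ln(7.271) = 3371.2 × 1.9839 ≈ 6688 m/s.

Δv ≈ 6690 m/s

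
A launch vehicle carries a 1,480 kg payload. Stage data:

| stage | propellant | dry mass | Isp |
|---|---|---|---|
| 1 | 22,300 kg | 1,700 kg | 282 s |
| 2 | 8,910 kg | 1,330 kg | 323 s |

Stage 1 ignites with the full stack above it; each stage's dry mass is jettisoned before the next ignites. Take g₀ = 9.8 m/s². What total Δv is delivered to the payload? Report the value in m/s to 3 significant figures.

Ignition mass of stage 1 = 22,300+1,700 + 8,910+1,330 + 1,480 = 35,720 kg.
Stage 1: m₀ = 35,720 kg, m_f = 35,720 − 22,300 = 13,420 kg; Δv = 282×9.8×ln(2.662) = 2763.6×0.9790 ≈ 2705 m/s.
Stage 2: m₀ = 11,720 kg, m_f = 11,720 − 8,910 = 2,810 kg; Δv = 323×9.8×ln(4.171) = 3165.4×1.4281 ≈ 4521 m/s.
Total Δv = 2705 + 4521 = 7226 m/s.

Δv ≈ 7230 m/s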